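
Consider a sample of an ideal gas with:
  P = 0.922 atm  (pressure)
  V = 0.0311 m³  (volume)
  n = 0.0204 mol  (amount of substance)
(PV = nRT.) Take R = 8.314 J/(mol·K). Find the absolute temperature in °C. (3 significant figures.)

Rearranging: T = PV/(nR).
P = 0.922 atm = 93422 Pa; V = 0.0311 m³; n = 0.0204 mol; R = 8.314 J/(mol·K).
T = 17130 K
17130 K − 273.15 = 16857 °C

16900 °C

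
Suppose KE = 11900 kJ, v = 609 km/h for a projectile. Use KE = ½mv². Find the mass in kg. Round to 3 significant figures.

832 kg

Rearranging: m = 2·KE/v².
KE = 11900 kJ = 1.190×10^7 J; v = 609 km/h = 169.2 m/s.
m = 831.7 kg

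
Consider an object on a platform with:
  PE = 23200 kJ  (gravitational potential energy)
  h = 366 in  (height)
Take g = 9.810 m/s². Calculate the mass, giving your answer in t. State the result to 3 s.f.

Solving PE = m·g·h for m: m = PE/(g·h).
PE = 23200 kJ = 2.320×10^7 J; h = 366 in = 9.296 m; g = 9.810 m/s².
m = 2.544×10^5 kg
2.544×10^5 kg × (1 t / 1000 kg) = 254.4 t

254 t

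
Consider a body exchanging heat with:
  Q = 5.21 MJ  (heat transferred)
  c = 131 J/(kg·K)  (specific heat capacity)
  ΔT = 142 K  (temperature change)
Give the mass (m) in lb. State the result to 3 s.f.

Solving Q = m·c·ΔT for m: m = Q/(c·ΔT).
Q = 5.21 MJ = 5.210×10^6 J; c = 131 J/(kg·K); ΔT = 142 K.
m = 280.1 kg
280.1 kg × (1 lb / 0.4536 kg) = 617.5 lb

617 lb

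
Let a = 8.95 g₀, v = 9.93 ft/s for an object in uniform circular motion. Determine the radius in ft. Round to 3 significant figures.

Rearranging a = v²/r for r: r = v²/a.
a = 8.95 g₀ = 87.77 m/s²; v = 9.93 ft/s = 3.027 m/s.
r = 0.1044 m
0.1044 m × (1 ft / 0.3048 m) = 0.3424 ft

0.342 ft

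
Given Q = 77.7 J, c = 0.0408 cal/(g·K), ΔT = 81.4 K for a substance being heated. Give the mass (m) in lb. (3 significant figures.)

0.0123 lb

Rearranging: m = Q/(c·ΔT).
Q = 77.7 J; c = 0.0408 cal/(g·K) = 170.7 J/(kg·K); ΔT = 81.4 K.
m = 0.005592 kg
0.005592 kg × (1 lb / 0.4536 kg) = 0.01233 lb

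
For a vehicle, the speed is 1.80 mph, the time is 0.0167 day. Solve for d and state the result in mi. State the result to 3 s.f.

0.721 mi

Rearranging v = d/t for d: d = v·t.
v = 1.80 mph = 0.8047 m/s; t = 0.0167 day = 1443 s.
d = 1161 m
1161 m × (1 mi / 1609 m) = 0.7214 mi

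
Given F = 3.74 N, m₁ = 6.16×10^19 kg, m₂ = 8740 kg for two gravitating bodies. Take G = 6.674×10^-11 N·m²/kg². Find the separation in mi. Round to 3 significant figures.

Solving F = G·m₁·m₂/r² for r: r = √(G·m₁m₂/F).
F = 3.74 N; m₁ = 6.16×10^19 kg; m₂ = 8740 kg; G = 6.674×10^-11 N·m²/kg².
r = 3.100×10^6 m
3.100×10^6 m × (1 mi / 1609 m) = 1926 mi

1930 mi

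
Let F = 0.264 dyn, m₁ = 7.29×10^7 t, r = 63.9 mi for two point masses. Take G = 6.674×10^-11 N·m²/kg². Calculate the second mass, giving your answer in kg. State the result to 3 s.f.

Rearranging F = G·m₁·m₂/r² for m₂: m₂ = F·r²/(G·m₁).
F = 0.264 dyn = 2.640×10^-6 N; m₁ = 7.29×10^7 t = 7.290×10^10 kg; r = 63.9 mi = 1.028×10^5 m; G = 6.674×10^-11 N·m²/kg².
m₂ = 5738 kg

5740 kg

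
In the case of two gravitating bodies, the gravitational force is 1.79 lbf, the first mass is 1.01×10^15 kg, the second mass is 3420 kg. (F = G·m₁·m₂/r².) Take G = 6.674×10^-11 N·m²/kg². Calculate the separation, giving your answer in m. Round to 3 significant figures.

5380 m

Solving F = G·m₁·m₂/r² for r: r = √(G·m₁m₂/F).
F = 1.79 lbf = 7.962 N; m₁ = 1.01×10^15 kg; m₂ = 3420 kg; G = 6.674×10^-11 N·m²/kg².
r = 5381 m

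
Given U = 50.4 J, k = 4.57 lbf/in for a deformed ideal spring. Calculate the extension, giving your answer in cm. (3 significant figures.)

35.5 cm

Rearranging: x = √(2U/k).
U = 50.4 J; k = 4.57 lbf/in = 800.3 N/m.
x = 0.3549 m
0.3549 m × (1 cm / 0.01000 m) = 35.49 cm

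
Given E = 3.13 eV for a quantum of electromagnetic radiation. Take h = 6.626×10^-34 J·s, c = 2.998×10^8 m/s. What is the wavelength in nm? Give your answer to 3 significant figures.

Rearranging: λ = hc/E.
E = 3.13 eV = 5.015×10^-19 J; h = 6.626×10^-34 J·s; c = 2.998×10^8 m/s.
λ = 3.961×10^-7 m
3.961×10^-7 m × (1 nm / 1.000×10^-9 m) = 396.1 nm

396 nm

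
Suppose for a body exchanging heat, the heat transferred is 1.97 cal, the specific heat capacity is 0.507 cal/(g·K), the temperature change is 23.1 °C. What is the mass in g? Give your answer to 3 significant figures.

Rearranging: m = Q/(c·ΔT).
Q = 1.97 cal = 8.242 J; c = 0.507 cal/(g·K) = 2121 J/(kg·K); ΔT = 23.1 °C = 23.10 K.
m = 1.682×10^-4 kg
1.682×10^-4 kg × (1 g / 0.001000 kg) = 0.1682 g

0.168 g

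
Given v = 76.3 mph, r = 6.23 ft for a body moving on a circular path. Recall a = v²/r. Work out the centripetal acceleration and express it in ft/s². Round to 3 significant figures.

Directly: a = v²/r.
v = 76.3 mph = 34.11 m/s; r = 6.23 ft = 1.899 m.
a = 612.7 m/s²
612.7 m/s² × (1 ft/s² / 0.3048 m/s²) = 2010 ft/s²

2010 ft/s²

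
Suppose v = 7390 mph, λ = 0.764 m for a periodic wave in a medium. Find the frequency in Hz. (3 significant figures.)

Solving v = f·λ for f: f = v/λ.
v = 7390 mph = 3304 m/s; λ = 0.764 m.
f = 4324 Hz

4320 Hz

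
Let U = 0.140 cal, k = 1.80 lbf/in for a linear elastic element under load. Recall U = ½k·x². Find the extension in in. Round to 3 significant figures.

2.40 in

Rearranging U = ½k·x² for x: x = √(2U/k).
U = 0.140 cal = 0.5858 J; k = 1.80 lbf/in = 315.2 N/m.
x = 0.06096 m
0.06096 m × (1 in / 0.02540 m) = 2.400 in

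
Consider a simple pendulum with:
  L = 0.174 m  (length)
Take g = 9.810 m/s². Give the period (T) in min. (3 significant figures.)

T is given directly by: T = 2π√(L/g).
L = 0.174 m; g = 9.810 m/s².
T = 0.8368 s
0.8368 s × (1 min / 60.00 s) = 0.01395 min

0.0139 min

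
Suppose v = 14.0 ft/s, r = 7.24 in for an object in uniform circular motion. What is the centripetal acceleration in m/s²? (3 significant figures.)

a is given directly by: a = v²/r.
v = 14.0 ft/s = 4.267 m/s; r = 7.24 in = 0.1839 m.
a = 99.02 m/s²

99.0 m/s²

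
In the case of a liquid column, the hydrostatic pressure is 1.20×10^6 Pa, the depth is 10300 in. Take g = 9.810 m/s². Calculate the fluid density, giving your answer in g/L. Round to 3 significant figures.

Solving P = ρ·g·h for ρ: ρ = P/(g·h).
P = 1.20×10^6 Pa; h = 10300 in = 261.6 m; g = 9.810 m/s².
ρ = 467.6 kg/m³
Since 1 g/L = 1 kg/m³, 467.6 g/L.

468 g/L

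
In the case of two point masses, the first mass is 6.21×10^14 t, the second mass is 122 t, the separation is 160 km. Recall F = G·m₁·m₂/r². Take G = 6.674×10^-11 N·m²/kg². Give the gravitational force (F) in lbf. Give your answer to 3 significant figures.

44.4 lbf

From Newton's law of gravitation: F = Gm₁m₂/r².
m₁ = 6.21×10^14 t = 6.210×10^17 kg; m₂ = 122 t = 1.220×10^5 kg; r = 160 km = 1.600×10^5 m; G = 6.674×10^-11 N·m²/kg².
F = 197.5 N
197.5 N × (1 lbf / 4.448 N) = 44.40 lbf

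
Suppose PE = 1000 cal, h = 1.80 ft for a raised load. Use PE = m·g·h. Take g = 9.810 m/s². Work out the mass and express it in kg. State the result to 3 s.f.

777 kg

Rearranging PE = m·g·h for m: m = PE/(g·h).
PE = 1000 cal = 4184 J; h = 1.80 ft = 0.5486 m; g = 9.810 m/s².
m = 777.4 kg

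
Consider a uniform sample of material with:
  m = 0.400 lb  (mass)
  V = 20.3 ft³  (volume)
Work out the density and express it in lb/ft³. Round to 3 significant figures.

Directly: ρ = m/V.
m = 0.400 lb = 0.1814 kg; V = 20.3 ft³ = 0.5748 m³.
ρ = 0.3156 kg/m³
0.3156 kg/m³ × (1 lb/ft³ / 16.02 kg/m³) = 0.01970 lb/ft³

0.0197 lb/ft³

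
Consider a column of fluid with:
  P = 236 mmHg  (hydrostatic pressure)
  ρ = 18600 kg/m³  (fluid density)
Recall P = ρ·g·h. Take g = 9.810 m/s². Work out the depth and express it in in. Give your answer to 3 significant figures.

Rearranging P = ρ·g·h for h: h = P/(ρ·g).
P = 236 mmHg = 31464 Pa; ρ = 18600 kg/m³; g = 9.810 m/s².
h = 0.1724 m
0.1724 m × (1 in / 0.02540 m) = 6.789 in

6.79 in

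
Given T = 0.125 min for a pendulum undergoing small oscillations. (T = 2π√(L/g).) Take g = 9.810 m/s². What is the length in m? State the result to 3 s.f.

14.0 m

Solving T = 2π√(L/g) for L: L = g·(T/2π)².
T = 0.125 min = 7.500 s; g = 9.810 m/s².
L = 13.98 m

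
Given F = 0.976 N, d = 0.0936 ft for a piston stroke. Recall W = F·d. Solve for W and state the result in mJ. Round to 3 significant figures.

27.8 mJ

W is given directly by: W = F·d.
F = 0.976 N; d = 0.0936 ft = 0.02853 m.
W = 0.02784 J
0.02784 J × (1 mJ / 0.001000 J) = 27.84 mJ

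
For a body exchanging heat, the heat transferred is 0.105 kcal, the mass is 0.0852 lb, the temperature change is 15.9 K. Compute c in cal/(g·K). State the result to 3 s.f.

0.171 cal/(g·K)

Rearranging Q = m·c·ΔT for c: c = Q/(m·ΔT).
Q = 0.105 kcal = 439.3 J; m = 0.0852 lb = 0.03865 kg; ΔT = 15.9 K.
c = 715.0 J/(kg·K)
715.0 J/(kg·K) × (1 cal/(g·K) / 4184 J/(kg·K)) = 0.1709 cal/(g·K)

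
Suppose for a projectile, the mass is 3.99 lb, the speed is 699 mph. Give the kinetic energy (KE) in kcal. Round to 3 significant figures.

KE is given directly by: KE = ½mv².
m = 3.99 lb = 1.810 kg; v = 699 mph = 312.5 m/s.
KE = 88360 J  (the unit combination reduces to kg·m²/s² = J)
88360 J × (1 kcal / 4184 J) = 21.12 kcal

21.1 kcal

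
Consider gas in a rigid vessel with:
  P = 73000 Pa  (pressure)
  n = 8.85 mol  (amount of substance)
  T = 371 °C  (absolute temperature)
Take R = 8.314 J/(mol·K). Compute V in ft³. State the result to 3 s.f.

Rearranging PV = nRT for V: V = nRT/P.
P = 73000 Pa; n = 8.85 mol; T = 371 °C = 644.1 K; R = 8.314 J/(mol·K).
V = 0.6493 m³
0.6493 m³ × (1 ft³ / 0.02832 m³) = 22.93 ft³

22.9 ft³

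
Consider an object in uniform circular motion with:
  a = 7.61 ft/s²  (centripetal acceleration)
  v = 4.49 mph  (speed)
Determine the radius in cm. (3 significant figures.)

Solving a = v²/r for r: r = v²/a.
a = 7.61 ft/s² = 2.320 m/s²; v = 4.49 mph = 2.007 m/s.
r = 1.737 m
1.737 m × (1 cm / 0.01000 m) = 173.7 cm

174 cm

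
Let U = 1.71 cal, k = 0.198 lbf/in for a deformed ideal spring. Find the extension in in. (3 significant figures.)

25.3 in

Rearranging: x = √(2U/k).
U = 1.71 cal = 7.155 J; k = 0.198 lbf/in = 34.68 N/m.
x = 0.6424 m
0.6424 m × (1 in / 0.02540 m) = 25.29 in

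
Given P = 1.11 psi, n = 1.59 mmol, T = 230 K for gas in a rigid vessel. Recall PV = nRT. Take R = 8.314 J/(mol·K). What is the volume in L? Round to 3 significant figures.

0.397 L

From the ideal-gas law: V = nRT/P.
P = 1.11 psi = 7653 Pa; n = 1.59 mmol = 0.001590 mol; T = 230 K; R = 8.314 J/(mol·K).
V = 3.973×10^-4 m³
3.973×10^-4 m³ × (1 L / 0.001000 m³) = 0.3973 L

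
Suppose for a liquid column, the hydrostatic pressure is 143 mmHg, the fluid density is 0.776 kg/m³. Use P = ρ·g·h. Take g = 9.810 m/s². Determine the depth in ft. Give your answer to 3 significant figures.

8220 ft

Solving P = ρ·g·h for h: h = P/(ρ·g).
P = 143 mmHg = 19065 Pa; ρ = 0.776 kg/m³; g = 9.810 m/s².
h = 2504 m
2504 m × (1 ft / 0.3048 m) = 8217 ft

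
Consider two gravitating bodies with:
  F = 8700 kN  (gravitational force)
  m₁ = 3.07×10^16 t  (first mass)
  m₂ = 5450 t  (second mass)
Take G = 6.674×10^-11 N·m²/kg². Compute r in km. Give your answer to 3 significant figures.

35.8 km

From Newton's law of gravitation: r = √(G·m₁m₂/F).
F = 8700 kN = 8.700×10^6 N; m₁ = 3.07×10^16 t = 3.070×10^19 kg; m₂ = 5450 t = 5.450×10^6 kg; G = 6.674×10^-11 N·m²/kg².
r = 35826 m
35826 m × (1 km / 1000 m) = 35.83 km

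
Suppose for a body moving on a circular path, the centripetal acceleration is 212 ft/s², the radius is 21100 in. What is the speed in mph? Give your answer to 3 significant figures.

Solving a = v²/r for v: v = √(a·r).
a = 212 ft/s² = 64.62 m/s²; r = 21100 in = 535.9 m.
v = 186.1 m/s
186.1 m/s × (1 mph / 0.4470 m/s) = 416.3 mph

416 mph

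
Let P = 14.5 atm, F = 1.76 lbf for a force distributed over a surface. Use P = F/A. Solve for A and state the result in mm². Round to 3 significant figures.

Rearranging P = F/A for A: A = F/P.
P = 14.5 atm = 1.469×10^6 Pa; F = 1.76 lbf = 7.829 N.
A = 5.329×10^-6 m²
5.329×10^-6 m² × (1 mm² / 1.000×10^-6 m²) = 5.329 mm²

5.33 mm²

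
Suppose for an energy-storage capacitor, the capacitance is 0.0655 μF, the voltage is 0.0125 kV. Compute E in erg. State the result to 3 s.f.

E is given directly by: E = ½CV².
C = 0.0655 μF = 6.550×10^-8 F; V = 0.0125 kV = 12.50 V.
E = 5.117×10^-6 J  (the unit combination reduces to kg·m²/s² = J)
5.117×10^-6 J × (1 erg / 1.000×10^-7 J) = 51.17 erg

51.2 erg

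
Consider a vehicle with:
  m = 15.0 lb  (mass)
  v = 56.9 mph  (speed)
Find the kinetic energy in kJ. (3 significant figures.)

2.20 kJ

Directly: KE = ½mv².
m = 15.0 lb = 6.804 kg; v = 56.9 mph = 25.44 m/s.
KE = 2201 J
2201 J × (1 kJ / 1000 J) = 2.201 kJ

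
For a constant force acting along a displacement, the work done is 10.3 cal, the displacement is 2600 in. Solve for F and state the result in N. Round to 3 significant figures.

Rearranging: F = W/d.
W = 10.3 cal = 43.10 J; d = 2600 in = 66.04 m.
F = 0.6526 N

0.653 N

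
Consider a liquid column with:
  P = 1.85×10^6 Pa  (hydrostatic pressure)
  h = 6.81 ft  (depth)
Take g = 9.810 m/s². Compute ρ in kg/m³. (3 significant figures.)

90900 kg/m³

Solving P = ρ·g·h for ρ: ρ = P/(g·h).
P = 1.85×10^6 Pa; h = 6.81 ft = 2.076 m; g = 9.810 m/s².
ρ = 90853 kg/m³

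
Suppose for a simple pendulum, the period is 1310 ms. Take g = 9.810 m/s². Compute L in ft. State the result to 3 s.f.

Rearranging T = 2π√(L/g) for L: L = g·(T/2π)².
T = 1310 ms = 1.310 s; g = 9.810 m/s².
L = 0.4264 m
0.4264 m × (1 ft / 0.3048 m) = 1.399 ft

1.40 ft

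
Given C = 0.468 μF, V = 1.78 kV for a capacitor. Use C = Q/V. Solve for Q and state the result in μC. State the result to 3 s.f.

833 μC

Solving C = Q/V for Q: Q = CV.
C = 0.468 μF = 4.680×10^-7 F; V = 1.78 kV = 1780 V.
Q = 8.330×10^-4 C
8.330×10^-4 C × (1 μC / 1.000×10^-6 C) = 833.0 μC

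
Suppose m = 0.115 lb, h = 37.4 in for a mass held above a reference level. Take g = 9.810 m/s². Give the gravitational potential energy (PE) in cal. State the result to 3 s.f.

Directly: PE = mgh.
m = 0.115 lb = 0.05216 kg; h = 37.4 in = 0.9500 m; g = 9.810 m/s².
PE = 0.4861 J  (the unit combination reduces to kg·m²/s² = J)
0.4861 J × (1 cal / 4.184 J) = 0.1162 cal

0.116 cal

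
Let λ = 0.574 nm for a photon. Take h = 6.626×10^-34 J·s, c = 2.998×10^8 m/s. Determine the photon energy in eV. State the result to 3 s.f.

E is given directly by: E = hc/λ.
λ = 0.574 nm = 5.740×10^-10 m; h = 6.626×10^-34 J·s; c = 2.998×10^8 m/s.
E = 3.461×10^-16 J  (the unit combination reduces to kg·m²/s² = J)
3.461×10^-16 J × (1 eV / 1.602×10^-19 J) = 2160 eV

2160 eV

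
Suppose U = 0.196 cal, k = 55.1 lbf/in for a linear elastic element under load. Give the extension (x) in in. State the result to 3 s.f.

Solving U = ½k·x² for x: x = √(2U/k).
U = 0.196 cal = 0.8201 J; k = 55.1 lbf/in = 9649 N/m.
x = 0.01304 m
0.01304 m × (1 in / 0.02540 m) = 0.5133 in

0.513 in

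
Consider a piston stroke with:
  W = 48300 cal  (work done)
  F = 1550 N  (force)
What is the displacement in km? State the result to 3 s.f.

0.130 km

Rearranging W = F·d for d: d = W/F.
W = 48300 cal = 2.021×10^5 J; F = 1550 N.
d = 130.4 m
130.4 m × (1 km / 1000 m) = 0.1304 km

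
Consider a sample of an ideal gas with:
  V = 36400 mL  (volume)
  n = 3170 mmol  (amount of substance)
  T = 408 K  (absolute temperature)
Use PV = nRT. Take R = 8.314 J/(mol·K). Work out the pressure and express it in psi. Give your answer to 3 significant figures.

42.8 psi

P is given directly by: P = nRT/V.
V = 36400 mL = 0.03640 m³; n = 3170 mmol = 3.170 mol; T = 408 K; R = 8.314 J/(mol·K).
P = 2.954×10^5 Pa
2.954×10^5 Pa × (1 psi / 6895 Pa) = 42.85 psi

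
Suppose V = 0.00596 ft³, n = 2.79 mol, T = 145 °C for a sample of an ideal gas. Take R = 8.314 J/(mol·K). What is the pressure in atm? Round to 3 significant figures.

Directly: P = nRT/V.
V = 0.00596 ft³ = 1.688×10^-4 m³; n = 2.79 mol; T = 145 °C = 418.1 K; R = 8.314 J/(mol·K).
P = 5.747×10^7 Pa
5.747×10^7 Pa × (1 atm / 1.013×10^5 Pa) = 567.2 atm

567 atm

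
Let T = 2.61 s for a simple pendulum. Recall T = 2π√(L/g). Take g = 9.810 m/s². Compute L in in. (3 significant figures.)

Rearranging: L = g·(T/2π)².
T = 2.61 s; g = 9.810 m/s².
L = 1.693 m
1.693 m × (1 in / 0.02540 m) = 66.64 in

66.6 in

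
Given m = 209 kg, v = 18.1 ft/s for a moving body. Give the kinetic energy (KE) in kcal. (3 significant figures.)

0.760 kcal

Directly: KE = ½mv².
m = 209 kg; v = 18.1 ft/s = 5.517 m/s.
KE = 3181 J
3181 J × (1 kcal / 4184 J) = 0.7602 kcal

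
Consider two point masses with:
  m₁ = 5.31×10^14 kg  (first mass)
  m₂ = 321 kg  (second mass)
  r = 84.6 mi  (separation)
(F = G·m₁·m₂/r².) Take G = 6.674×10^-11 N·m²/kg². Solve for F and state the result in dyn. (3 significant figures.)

From Newton's law of gravitation: F = Gm₁m₂/r².
m₁ = 5.31×10^14 kg; m₂ = 321 kg; r = 84.6 mi = 1.362×10^5 m; G = 6.674×10^-11 N·m²/kg².
F = 6.137×10^-4 N
6.137×10^-4 N × (1 dyn / 1.000×10^-5 N) = 61.37 dyn

61.4 dyn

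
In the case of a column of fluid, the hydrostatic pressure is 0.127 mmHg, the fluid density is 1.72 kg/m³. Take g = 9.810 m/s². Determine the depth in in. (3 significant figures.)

39.5 in

Rearranging: h = P/(ρ·g).
P = 0.127 mmHg = 16.93 Pa; ρ = 1.72 kg/m³; g = 9.810 m/s².
h = 1.003 m
1.003 m × (1 in / 0.02540 m) = 39.51 in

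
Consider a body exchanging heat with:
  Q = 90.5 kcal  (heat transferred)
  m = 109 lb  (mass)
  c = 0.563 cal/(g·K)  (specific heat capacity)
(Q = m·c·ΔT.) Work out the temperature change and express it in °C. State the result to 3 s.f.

3.25 °C

Rearranging: ΔT = Q/(m·c).
Q = 90.5 kcal = 3.787×10^5 J; m = 109 lb = 49.44 kg; c = 0.563 cal/(g·K) = 2356 J/(kg·K).
ΔT = 3.251 K
Since 1 °C = 1 K, 3.251 °C.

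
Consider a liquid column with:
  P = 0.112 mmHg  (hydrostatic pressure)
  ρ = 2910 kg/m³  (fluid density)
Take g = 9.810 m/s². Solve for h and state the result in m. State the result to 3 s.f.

5.23×10^-4 m

Rearranging: h = P/(ρ·g).
P = 0.112 mmHg = 14.93 Pa; ρ = 2910 kg/m³; g = 9.810 m/s².
h = 5.231×10^-4 m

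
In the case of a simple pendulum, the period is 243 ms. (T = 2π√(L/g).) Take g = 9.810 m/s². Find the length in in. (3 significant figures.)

Solving T = 2π√(L/g) for L: L = g·(T/2π)².
T = 243 ms = 0.2430 s; g = 9.810 m/s².
L = 0.01467 m
0.01467 m × (1 in / 0.02540 m) = 0.5777 in

0.578 in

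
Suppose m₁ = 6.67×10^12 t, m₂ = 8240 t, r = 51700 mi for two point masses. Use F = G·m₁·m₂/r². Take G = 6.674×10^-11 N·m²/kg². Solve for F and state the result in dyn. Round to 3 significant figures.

53.0 dyn

From Newton's law of gravitation: F = Gm₁m₂/r².
m₁ = 6.67×10^12 t = 6.670×10^15 kg; m₂ = 8240 t = 8.240×10^6 kg; r = 51700 mi = 8.320×10^7 m; G = 6.674×10^-11 N·m²/kg².
F = 5.299×10^-4 N  (the unit combination reduces to kg·m/s² = N)
5.299×10^-4 N × (1 dyn / 1.000×10^-5 N) = 52.99 dyn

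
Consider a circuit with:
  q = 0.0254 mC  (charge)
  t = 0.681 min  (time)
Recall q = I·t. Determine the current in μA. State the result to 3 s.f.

Rearranging q = I·t for I: I = q/t.
q = 0.0254 mC = 2.540×10^-5 C; t = 0.681 min = 40.86 s.
I = 6.216×10^-7 A
6.216×10^-7 A × (1 μA / 1.000×10^-6 A) = 0.6216 μA

0.622 μA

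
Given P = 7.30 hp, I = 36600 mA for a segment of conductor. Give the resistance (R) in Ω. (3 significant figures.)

Rearranging: R = P/I².
P = 7.30 hp = 5444 W; I = 36600 mA = 36.60 A.
R = 4.064 Ω

4.06 Ω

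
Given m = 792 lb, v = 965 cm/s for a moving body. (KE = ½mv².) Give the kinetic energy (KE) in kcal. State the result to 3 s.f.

4.00 kcal

KE is given directly by: KE = ½mv².
m = 792 lb = 359.2 kg; v = 965 cm/s = 9.650 m/s.
KE = 16727 J
16727 J × (1 kcal / 4184 J) = 3.998 kcal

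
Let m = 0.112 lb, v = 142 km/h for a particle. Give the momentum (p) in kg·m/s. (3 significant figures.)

2.00 kg·m/s

Directly: p = mv.
m = 0.112 lb = 0.05080 kg; v = 142 km/h = 39.44 m/s.
p = 2.004 kg·m/s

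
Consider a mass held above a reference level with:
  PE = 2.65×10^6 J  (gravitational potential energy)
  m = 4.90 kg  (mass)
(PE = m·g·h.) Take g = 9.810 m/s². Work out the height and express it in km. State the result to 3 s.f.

55.1 km

Rearranging PE = m·g·h for h: h = PE/(m·g).
PE = 2.65×10^6 J; m = 4.90 kg; g = 9.810 m/s².
h = 55129 m
55129 m × (1 km / 1000 m) = 55.13 km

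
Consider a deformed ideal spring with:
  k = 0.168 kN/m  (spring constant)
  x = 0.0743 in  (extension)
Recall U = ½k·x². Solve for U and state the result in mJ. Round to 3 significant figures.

U is given directly by: U = ½kx².
k = 0.168 kN/m = 168.0 N/m; x = 0.0743 in = 0.001887 m.
U = 2.992×10^-4 J
2.992×10^-4 J × (1 mJ / 0.001000 J) = 0.2992 mJ

0.299 mJ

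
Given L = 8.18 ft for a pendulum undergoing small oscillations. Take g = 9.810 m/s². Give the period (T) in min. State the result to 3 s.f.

0.0528 min

T is given directly by: T = 2π√(L/g).
L = 8.18 ft = 2.493 m; g = 9.810 m/s².
T = 3.168 s
3.168 s × (1 min / 60.00 s) = 0.05279 min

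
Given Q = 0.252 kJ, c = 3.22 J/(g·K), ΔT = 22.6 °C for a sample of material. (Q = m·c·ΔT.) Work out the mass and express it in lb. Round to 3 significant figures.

Solving Q = m·c·ΔT for m: m = Q/(c·ΔT).
Q = 0.252 kJ = 252.0 J; c = 3.22 J/(g·K) = 3220 J/(kg·K); ΔT = 22.6 °C = 22.60 K.
m = 0.003463 kg
0.003463 kg × (1 lb / 0.4536 kg) = 0.007634 lb

0.00763 lb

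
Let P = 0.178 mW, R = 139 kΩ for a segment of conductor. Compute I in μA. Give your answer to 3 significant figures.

35.8 μA

Rearranging: I = √(P/R).
P = 0.178 mW = 1.780×10^-4 W; R = 139 kΩ = 1.390×10^5 Ω.
I = 3.579×10^-5 A
3.579×10^-5 A × (1 μA / 1.000×10^-6 A) = 35.79 μA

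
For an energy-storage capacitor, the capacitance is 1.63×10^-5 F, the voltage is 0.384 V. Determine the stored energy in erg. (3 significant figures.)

E is given directly by: E = ½CV².
C = 1.63×10^-5 F; V = 0.384 V.
E = 1.202×10^-6 J
1.202×10^-6 J × (1 erg / 1.000×10^-7 J) = 12.02 erg

12.0 erg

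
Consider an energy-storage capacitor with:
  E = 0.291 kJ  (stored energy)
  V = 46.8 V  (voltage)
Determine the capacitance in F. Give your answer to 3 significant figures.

0.266 F

Rearranging: C = 2E/V².
E = 0.291 kJ = 291.0 J; V = 46.8 V.
C = 0.2657 F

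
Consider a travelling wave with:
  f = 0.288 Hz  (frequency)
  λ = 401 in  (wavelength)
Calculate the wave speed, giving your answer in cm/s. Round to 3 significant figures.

v is given directly by: v = fλ.
f = 0.288 Hz; λ = 401 in = 10.19 m.
v = 2.933 m/s
2.933 m/s × (1 cm/s / 0.01000 m/s) = 293.3 cm/s

293 cm/s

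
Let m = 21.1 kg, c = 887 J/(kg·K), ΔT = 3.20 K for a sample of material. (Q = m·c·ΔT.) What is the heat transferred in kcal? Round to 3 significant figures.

14.3 kcal

Q is given directly by: Q = mcΔT.
m = 21.1 kg; c = 887 J/(kg·K); ΔT = 3.20 K.
Q = 59890 J
59890 J × (1 kcal / 4184 J) = 14.31 kcal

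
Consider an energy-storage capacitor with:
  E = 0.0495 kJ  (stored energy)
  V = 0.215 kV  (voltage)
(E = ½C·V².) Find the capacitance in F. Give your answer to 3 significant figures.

0.00214 F

Solving E = ½C·V² for C: C = 2E/V².
E = 0.0495 kJ = 49.50 J; V = 0.215 kV = 215.0 V.
C = 0.002142 F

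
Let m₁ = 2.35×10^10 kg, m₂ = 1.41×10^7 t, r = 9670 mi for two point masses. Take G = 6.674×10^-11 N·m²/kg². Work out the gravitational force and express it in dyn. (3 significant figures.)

From Newton's law of gravitation: F = Gm₁m₂/r².
m₁ = 2.35×10^10 kg; m₂ = 1.41×10^7 t = 1.410×10^10 kg; r = 9670 mi = 1.556×10^7 m; G = 6.674×10^-11 N·m²/kg².
F = 9.131×10^-5 N
9.131×10^-5 N × (1 dyn / 1.000×10^-5 N) = 9.131 dyn

9.13 dyn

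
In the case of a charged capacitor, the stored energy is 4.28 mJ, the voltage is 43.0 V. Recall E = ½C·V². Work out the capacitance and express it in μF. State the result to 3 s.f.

4.63 μF

Solving E = ½C·V² for C: C = 2E/V².
E = 4.28 mJ = 0.004280 J; V = 43.0 V.
C = 4.630×10^-6 F
4.630×10^-6 F × (1 μF / 1.000×10^-6 F) = 4.630 μF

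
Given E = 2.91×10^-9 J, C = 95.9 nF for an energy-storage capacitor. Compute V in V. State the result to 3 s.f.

Rearranging E = ½C·V² for V: V = √(2E/C).
E = 2.91×10^-9 J; C = 95.9 nF = 9.590×10^-8 F.
V = 0.2463 V

0.246 V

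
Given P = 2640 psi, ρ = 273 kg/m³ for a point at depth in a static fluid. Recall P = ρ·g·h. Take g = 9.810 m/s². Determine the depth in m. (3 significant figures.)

6800 m

Solving P = ρ·g·h for h: h = P/(ρ·g).
P = 2640 psi = 1.820×10^7 Pa; ρ = 273 kg/m³; g = 9.810 m/s².
h = 6797 m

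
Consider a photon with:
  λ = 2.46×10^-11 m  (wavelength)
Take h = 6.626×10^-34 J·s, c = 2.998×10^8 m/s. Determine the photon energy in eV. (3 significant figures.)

Directly: E = hc/λ.
λ = 2.46×10^-11 m; h = 6.626×10^-34 J·s; c = 2.998×10^8 m/s.
E = 8.075×10^-15 J
8.075×10^-15 J × (1 eV / 1.602×10^-19 J) = 50401 eV

50400 eV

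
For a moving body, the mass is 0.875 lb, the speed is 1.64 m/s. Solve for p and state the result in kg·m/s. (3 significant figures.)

p is given directly by: p = mv.
m = 0.875 lb = 0.3969 kg; v = 1.64 m/s.
p = 0.6509 kg·m/s  (the unit combination reduces to kg·m/s = kg·m/s)

0.651 kg·m/s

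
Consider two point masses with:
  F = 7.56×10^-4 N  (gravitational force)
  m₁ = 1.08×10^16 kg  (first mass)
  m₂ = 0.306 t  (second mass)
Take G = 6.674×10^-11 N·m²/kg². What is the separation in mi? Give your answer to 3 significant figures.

From Newton's law of gravitation: r = √(G·m₁m₂/F).
F = 7.56×10^-4 N; m₁ = 1.08×10^16 kg; m₂ = 0.306 t = 306.0 kg; G = 6.674×10^-11 N·m²/kg².
r = 5.401×10^5 m
5.401×10^5 m × (1 mi / 1609 m) = 335.6 mi

336 mi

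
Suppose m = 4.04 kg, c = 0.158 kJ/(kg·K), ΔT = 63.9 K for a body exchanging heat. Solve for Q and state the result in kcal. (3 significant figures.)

9.75 kcal

Q is given directly by: Q = mcΔT.
m = 4.04 kg; c = 0.158 kJ/(kg·K) = 158.0 J/(kg·K); ΔT = 63.9 K.
Q = 40789 J  (the unit combination reduces to kg·m²/s² = J)
40789 J × (1 kcal / 4184 J) = 9.749 kcal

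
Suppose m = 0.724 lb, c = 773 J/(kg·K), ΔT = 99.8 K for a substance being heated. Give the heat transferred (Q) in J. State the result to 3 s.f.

Directly: Q = mcΔT.
m = 0.724 lb = 0.3284 kg; c = 773 J/(kg·K); ΔT = 99.8 K.
Q = 25335 J  (the unit combination reduces to kg·m²/s² = J)

25300 J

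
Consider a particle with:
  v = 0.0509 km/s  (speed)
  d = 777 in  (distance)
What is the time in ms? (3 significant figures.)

388 ms

Solving v = d/t for t: t = d/v.
v = 0.0509 km/s = 50.90 m/s; d = 777 in = 19.74 m.
t = 0.3877 s
0.3877 s × (1 ms / 0.001000 s) = 387.7 ms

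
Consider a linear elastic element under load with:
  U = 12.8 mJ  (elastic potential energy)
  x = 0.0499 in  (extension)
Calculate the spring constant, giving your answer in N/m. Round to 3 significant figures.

15900 N/m

Rearranging U = ½k·x² for k: k = 2U/x².
U = 12.8 mJ = 0.01280 J; x = 0.0499 in = 0.001267 m.
k = 15936 N/m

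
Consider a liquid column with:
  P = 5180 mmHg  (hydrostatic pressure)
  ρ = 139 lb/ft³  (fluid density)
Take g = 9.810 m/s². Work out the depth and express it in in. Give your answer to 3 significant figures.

1240 in

Solving P = ρ·g·h for h: h = P/(ρ·g).
P = 5180 mmHg = 6.906×10^5 Pa; ρ = 139 lb/ft³ = 2227 kg/m³; g = 9.810 m/s².
h = 31.62 m
31.62 m × (1 in / 0.02540 m) = 1245 in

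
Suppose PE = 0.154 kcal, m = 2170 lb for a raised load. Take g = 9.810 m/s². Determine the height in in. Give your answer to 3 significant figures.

2.63 in

Rearranging: h = PE/(m·g).
PE = 0.154 kcal = 644.3 J; m = 2170 lb = 984.3 kg; g = 9.810 m/s².
h = 0.06673 m
0.06673 m × (1 in / 0.02540 m) = 2.627 in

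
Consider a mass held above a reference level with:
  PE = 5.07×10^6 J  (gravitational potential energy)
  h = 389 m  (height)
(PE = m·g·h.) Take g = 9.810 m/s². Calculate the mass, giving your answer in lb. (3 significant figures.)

2930 lb

Rearranging PE = m·g·h for m: m = PE/(g·h).
PE = 5.07×10^6 J; h = 389 m; g = 9.810 m/s².
m = 1329 kg
1329 kg × (1 lb / 0.4536 kg) = 2929 lb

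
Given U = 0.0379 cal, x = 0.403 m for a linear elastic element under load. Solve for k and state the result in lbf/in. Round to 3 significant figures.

Rearranging U = ½k·x² for k: k = 2U/x².
U = 0.0379 cal = 0.1586 J; x = 0.403 m.
k = 1.953 N/m
1.953 N/m × (1 lbf/in / 175.1 N/m) = 0.01115 lbf/in

0.0112 lbf/in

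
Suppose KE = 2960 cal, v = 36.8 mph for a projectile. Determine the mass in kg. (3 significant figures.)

91.5 kg

Solving KE = ½mv² for m: m = 2·KE/v².
KE = 2960 cal = 12385 J; v = 36.8 mph = 16.45 m/s.
m = 91.52 kg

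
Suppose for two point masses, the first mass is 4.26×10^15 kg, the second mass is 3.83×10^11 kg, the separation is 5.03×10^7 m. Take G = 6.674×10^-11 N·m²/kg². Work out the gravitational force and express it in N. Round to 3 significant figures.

From Newton's law of gravitation: F = Gm₁m₂/r².
m₁ = 4.26×10^15 kg; m₂ = 3.83×10^11 kg; r = 5.03×10^7 m; G = 6.674×10^-11 N·m²/kg².
F = 43.04 N

43.0 N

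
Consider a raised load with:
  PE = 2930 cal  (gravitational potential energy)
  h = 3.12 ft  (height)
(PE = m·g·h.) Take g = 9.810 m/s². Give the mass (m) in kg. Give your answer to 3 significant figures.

1310 kg

Rearranging PE = m·g·h for m: m = PE/(g·h).
PE = 2930 cal = 12259 J; h = 3.12 ft = 0.9510 m; g = 9.810 m/s².
m = 1314 kg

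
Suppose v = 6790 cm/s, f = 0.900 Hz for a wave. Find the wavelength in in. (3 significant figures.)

2970 in

Rearranging: λ = v/f.
v = 6790 cm/s = 67.90 m/s; f = 0.900 Hz.
λ = 75.44 m
75.44 m × (1 in / 0.02540 m) = 2970 in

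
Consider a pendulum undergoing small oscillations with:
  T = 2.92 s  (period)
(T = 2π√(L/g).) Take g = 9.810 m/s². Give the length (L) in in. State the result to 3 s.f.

Rearranging: L = g·(T/2π)².
T = 2.92 s; g = 9.810 m/s².
L = 2.119 m
2.119 m × (1 in / 0.02540 m) = 83.41 in

83.4 in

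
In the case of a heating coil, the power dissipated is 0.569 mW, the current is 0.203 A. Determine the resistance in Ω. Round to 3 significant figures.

0.0138 Ω

Rearranging: R = P/I².
P = 0.569 mW = 5.690×10^-4 W; I = 0.203 A.
R = 0.01381 Ω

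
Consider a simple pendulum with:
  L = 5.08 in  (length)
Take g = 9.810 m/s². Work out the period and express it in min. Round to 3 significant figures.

Directly: T = 2π√(L/g).
L = 5.08 in = 0.1290 m; g = 9.810 m/s².
T = 0.7206 s
0.7206 s × (1 min / 60.00 s) = 0.01201 min

0.0120 min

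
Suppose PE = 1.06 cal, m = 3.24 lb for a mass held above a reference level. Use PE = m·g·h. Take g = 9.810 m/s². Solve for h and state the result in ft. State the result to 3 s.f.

Solving PE = m·g·h for h: h = PE/(m·g).
PE = 1.06 cal = 4.435 J; m = 3.24 lb = 1.470 kg; g = 9.810 m/s².
h = 0.3076 m
0.3076 m × (1 ft / 0.3048 m) = 1.009 ft

1.01 ft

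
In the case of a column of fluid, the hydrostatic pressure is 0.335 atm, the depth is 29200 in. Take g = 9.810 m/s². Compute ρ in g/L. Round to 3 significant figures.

4.67 g/L

Rearranging: ρ = P/(g·h).
P = 0.335 atm = 33944 Pa; h = 29200 in = 741.7 m; g = 9.810 m/s².
ρ = 4.665 kg/m³
Since 1 g/L = 1 kg/m³, 4.665 g/L.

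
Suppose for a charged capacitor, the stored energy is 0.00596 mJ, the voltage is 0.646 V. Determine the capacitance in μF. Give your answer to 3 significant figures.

28.6 μF

Solving E = ½C·V² for C: C = 2E/V².
E = 0.00596 mJ = 5.960×10^-6 J; V = 0.646 V.
C = 2.856×10^-5 F
2.856×10^-5 F × (1 μF / 1.000×10^-6 F) = 28.56 μF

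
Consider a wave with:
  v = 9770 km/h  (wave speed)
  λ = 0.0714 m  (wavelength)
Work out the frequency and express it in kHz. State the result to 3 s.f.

38.0 kHz

Solving v = f·λ for f: f = v/λ.
v = 9770 km/h = 2714 m/s; λ = 0.0714 m.
f = 38010 Hz
38010 Hz × (1 kHz / 1000 Hz) = 38.01 kHz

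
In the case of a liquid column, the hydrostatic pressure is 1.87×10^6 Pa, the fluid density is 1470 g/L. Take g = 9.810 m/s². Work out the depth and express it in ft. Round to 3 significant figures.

425 ft

Rearranging P = ρ·g·h for h: h = P/(ρ·g).
P = 1.87×10^6 Pa; ρ = 1470 g/L = 1470 kg/m³; g = 9.810 m/s².
h = 129.7 m
129.7 m × (1 ft / 0.3048 m) = 425.4 ft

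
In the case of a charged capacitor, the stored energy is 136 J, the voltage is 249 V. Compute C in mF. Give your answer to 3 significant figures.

4.39 mF

Rearranging: C = 2E/V².
E = 136 J; V = 249 V.
C = 0.004387 F
0.004387 F × (1 mF / 0.001000 F) = 4.387 mF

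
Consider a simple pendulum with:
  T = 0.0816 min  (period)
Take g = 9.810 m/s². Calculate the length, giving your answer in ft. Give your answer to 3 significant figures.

19.5 ft

Rearranging T = 2π√(L/g) for L: L = g·(T/2π)².
T = 0.0816 min = 4.896 s; g = 9.810 m/s².
L = 5.957 m
5.957 m × (1 ft / 0.3048 m) = 19.54 ft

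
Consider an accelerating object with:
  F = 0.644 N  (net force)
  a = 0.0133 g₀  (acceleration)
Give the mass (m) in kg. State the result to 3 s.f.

Solving F = m·a for m: m = F/a.
F = 0.644 N; a = 0.0133 g₀ = 0.1304 m/s².
m = 4.938 kg

4.94 kg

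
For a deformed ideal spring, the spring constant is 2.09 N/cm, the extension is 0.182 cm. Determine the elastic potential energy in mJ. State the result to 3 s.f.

0.346 mJ

U is given directly by: U = ½kx².
k = 2.09 N/cm = 209.0 N/m; x = 0.182 cm = 0.001820 m.
U = 3.461×10^-4 J
3.461×10^-4 J × (1 mJ / 0.001000 J) = 0.3461 mJ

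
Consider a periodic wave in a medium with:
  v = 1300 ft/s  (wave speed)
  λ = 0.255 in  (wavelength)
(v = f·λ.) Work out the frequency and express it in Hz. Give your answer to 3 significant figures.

61200 Hz

Solving v = f·λ for f: f = v/λ.
v = 1300 ft/s = 396.2 m/s; λ = 0.255 in = 0.006477 m.
f = 61176 Hz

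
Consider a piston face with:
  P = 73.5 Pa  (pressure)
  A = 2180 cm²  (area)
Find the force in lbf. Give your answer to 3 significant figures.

3.60 lbf

Solving P = F/A for F: F = P·A.
P = 73.5 Pa; A = 2180 cm² = 0.2180 m².
F = 16.02 N  (the unit combination reduces to kg·m/s² = N)
16.02 N × (1 lbf / 4.448 N) = 3.602 lbf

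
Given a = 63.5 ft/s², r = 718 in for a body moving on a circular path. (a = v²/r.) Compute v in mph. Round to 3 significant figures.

Rearranging a = v²/r for v: v = √(a·r).
a = 63.5 ft/s² = 19.35 m/s²; r = 718 in = 18.24 m.
v = 18.79 m/s
18.79 m/s × (1 mph / 0.4470 m/s) = 42.03 mph

42.0 mph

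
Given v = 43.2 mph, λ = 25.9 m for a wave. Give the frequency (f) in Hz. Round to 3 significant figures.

Solving v = f·λ for f: f = v/λ.
v = 43.2 mph = 19.31 m/s; λ = 25.9 m.
f = 0.7456 Hz

0.746 Hz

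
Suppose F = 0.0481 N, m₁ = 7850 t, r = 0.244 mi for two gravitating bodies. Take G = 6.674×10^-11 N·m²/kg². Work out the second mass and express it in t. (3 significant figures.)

14200 t

From Newton's law of gravitation: m₂ = F·r²/(G·m₁).
F = 0.0481 N; m₁ = 7850 t = 7.850×10^6 kg; r = 0.244 mi = 392.7 m; G = 6.674×10^-11 N·m²/kg².
m₂ = 1.416×10^7 kg
1.416×10^7 kg × (1 t / 1000 kg) = 14157 t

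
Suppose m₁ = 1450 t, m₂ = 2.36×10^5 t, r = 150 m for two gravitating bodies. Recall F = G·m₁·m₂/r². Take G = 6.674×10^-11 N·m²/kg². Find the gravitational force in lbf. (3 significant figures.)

0.228 lbf

Directly: F = Gm₁m₂/r².
m₁ = 1450 t = 1.450×10^6 kg; m₂ = 2.36×10^5 t = 2.360×10^8 kg; r = 150 m; G = 6.674×10^-11 N·m²/kg².
F = 1.015 N
1.015 N × (1 lbf / 4.448 N) = 0.2282 lbf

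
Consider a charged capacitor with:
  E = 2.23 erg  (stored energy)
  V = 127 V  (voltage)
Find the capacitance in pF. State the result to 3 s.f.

Solving E = ½C·V² for C: C = 2E/V².
E = 2.23 erg = 2.230×10^-7 J; V = 127 V.
C = 2.765×10^-11 F
2.765×10^-11 F × (1 pF / 1.000×10^-12 F) = 27.65 pF

27.7 pF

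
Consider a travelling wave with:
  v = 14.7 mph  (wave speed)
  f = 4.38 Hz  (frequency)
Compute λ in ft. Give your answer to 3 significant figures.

Rearranging: λ = v/f.
v = 14.7 mph = 6.571 m/s; f = 4.38 Hz.
λ = 1.500 m
1.500 m × (1 ft / 0.3048 m) = 4.922 ft

4.92 ft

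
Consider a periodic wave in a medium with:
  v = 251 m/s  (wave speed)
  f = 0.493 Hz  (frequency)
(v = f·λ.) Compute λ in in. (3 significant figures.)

Rearranging: λ = v/f.
v = 251 m/s; f = 0.493 Hz.
λ = 509.1 m
509.1 m × (1 in / 0.02540 m) = 20044 in

20000 in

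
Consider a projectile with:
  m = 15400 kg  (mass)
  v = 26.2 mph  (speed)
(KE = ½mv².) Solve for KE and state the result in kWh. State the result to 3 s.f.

0.293 kWh

KE is given directly by: KE = ½mv².
m = 15400 kg; v = 26.2 mph = 11.71 m/s.
KE = 1.056×10^6 J  (the unit combination reduces to kg·m²/s² = J)
1.056×10^6 J × (1 kWh / 3.600×10^6 J) = 0.2934 kWh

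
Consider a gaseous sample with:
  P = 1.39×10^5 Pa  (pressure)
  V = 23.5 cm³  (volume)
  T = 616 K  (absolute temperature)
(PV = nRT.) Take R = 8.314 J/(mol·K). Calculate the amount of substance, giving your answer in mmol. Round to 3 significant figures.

0.638 mmol

Solving PV = nRT for n: n = PV/(RT).
P = 1.39×10^5 Pa; V = 23.5 cm³ = 2.350×10^-5 m³; T = 616 K; R = 8.314 J/(mol·K).
n = 6.378×10^-4 mol
6.378×10^-4 mol × (1 mmol / 0.001000 mol) = 0.6378 mmol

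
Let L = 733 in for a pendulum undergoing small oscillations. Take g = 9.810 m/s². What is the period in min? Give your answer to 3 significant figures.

0.144 min

Directly: T = 2π√(L/g).
L = 733 in = 18.62 m; g = 9.810 m/s².
T = 8.656 s
8.656 s × (1 min / 60.00 s) = 0.1443 min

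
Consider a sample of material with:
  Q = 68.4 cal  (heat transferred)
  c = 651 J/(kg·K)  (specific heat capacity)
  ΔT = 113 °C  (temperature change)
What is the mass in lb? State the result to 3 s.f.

0.00858 lb

Rearranging Q = m·c·ΔT for m: m = Q/(c·ΔT).
Q = 68.4 cal = 286.2 J; c = 651 J/(kg·K); ΔT = 113 °C = 113.0 K.
m = 0.003890 kg
0.003890 kg × (1 lb / 0.4536 kg) = 0.008577 lb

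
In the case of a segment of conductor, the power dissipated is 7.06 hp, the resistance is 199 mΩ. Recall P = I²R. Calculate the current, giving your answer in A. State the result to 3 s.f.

Rearranging P = I²R for I: I = √(P/R).
P = 7.06 hp = 5265 W; R = 199 mΩ = 0.1990 Ω.
I = 162.7 A

163 A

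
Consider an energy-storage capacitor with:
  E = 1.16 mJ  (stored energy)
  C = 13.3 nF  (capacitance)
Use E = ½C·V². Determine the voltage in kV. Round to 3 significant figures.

0.418 kV

Solving E = ½C·V² for V: V = √(2E/C).
E = 1.16 mJ = 0.001160 J; C = 13.3 nF = 1.330×10^-8 F.
V = 417.7 V
417.7 V × (1 kV / 1000 V) = 0.4177 kV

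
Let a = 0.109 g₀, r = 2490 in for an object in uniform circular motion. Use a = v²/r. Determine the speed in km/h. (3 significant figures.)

Rearranging: v = √(a·r).
a = 0.109 g₀ = 1.069 m/s²; r = 2490 in = 63.25 m.
v = 8.222 m/s
8.222 m/s × (1 km/h / 0.2778 m/s) = 29.60 km/h

29.6 km/h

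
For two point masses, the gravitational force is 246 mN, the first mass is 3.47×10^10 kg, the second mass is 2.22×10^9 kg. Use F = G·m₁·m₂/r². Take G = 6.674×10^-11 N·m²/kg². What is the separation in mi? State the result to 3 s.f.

89.8 mi

From Newton's law of gravitation: r = √(G·m₁m₂/F).
F = 246 mN = 0.2460 N; m₁ = 3.47×10^10 kg; m₂ = 2.22×10^9 kg; G = 6.674×10^-11 N·m²/kg².
r = 1.446×10^5 m
1.446×10^5 m × (1 mi / 1609 m) = 89.83 mi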